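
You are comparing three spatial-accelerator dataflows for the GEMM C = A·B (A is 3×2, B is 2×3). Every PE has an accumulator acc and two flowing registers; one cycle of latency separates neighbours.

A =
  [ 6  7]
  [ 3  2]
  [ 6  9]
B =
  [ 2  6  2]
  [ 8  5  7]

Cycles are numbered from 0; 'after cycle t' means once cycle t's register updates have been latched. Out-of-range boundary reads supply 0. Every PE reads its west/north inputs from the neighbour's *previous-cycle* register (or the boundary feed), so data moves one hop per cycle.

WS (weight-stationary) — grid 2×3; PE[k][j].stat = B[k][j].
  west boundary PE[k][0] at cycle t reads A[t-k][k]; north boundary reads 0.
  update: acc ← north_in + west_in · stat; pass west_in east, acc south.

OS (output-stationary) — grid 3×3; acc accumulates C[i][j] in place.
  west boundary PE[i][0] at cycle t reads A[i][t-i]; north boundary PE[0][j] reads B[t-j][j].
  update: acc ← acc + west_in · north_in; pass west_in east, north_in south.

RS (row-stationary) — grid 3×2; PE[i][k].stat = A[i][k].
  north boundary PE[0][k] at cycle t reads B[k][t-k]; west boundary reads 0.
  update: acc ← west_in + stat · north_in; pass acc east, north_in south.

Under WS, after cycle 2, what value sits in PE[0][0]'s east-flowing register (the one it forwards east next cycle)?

register = 6

WS on a 2×3 grid — tracing PE[0][0] and its feeders:
  c0 r0c0: 12 / 6 / 12
  c1 r0c0: 6 / 3 / 6
  c2 r0c0: 12 / 6 / 12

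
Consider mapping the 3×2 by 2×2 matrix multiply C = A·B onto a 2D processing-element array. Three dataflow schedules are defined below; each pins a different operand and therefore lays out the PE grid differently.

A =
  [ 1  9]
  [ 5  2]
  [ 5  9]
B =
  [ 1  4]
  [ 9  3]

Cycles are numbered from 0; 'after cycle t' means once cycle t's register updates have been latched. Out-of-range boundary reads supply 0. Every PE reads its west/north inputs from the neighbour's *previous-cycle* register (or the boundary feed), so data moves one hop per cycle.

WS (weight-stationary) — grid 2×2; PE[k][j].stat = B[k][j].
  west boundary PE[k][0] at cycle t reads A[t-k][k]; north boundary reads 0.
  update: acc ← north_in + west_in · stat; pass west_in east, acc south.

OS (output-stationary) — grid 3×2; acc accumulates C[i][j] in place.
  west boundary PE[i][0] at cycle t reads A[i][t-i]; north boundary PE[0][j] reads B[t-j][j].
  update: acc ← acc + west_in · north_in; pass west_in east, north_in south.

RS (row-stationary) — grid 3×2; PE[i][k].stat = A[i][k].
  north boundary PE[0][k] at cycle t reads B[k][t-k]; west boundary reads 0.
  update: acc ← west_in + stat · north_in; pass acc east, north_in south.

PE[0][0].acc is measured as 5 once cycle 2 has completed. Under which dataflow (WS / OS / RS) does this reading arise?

— WS: 2×2; PE[0][0] trace:
  0: (0,0).acc=1  regs=<1,1>
  1: (0,0).acc=5  regs=<5,5>
  2: (0,0).acc=5  regs=<5,5>
— OS: 3×2; PE[0][0] trace:
  0: (0,0).acc=1  regs=<1,1>
  1: (0,0).acc=82  regs=<9,9>
  2: (0,0).acc=82  regs=<0,0>
— RS: 3×2; PE[0][0] trace:
  0: (0,0).acc=1  regs=<1,1>
  1: (0,0).acc=4  regs=<4,4>
  2: (0,0).acc=0  regs=<0,0>

dataflow = WS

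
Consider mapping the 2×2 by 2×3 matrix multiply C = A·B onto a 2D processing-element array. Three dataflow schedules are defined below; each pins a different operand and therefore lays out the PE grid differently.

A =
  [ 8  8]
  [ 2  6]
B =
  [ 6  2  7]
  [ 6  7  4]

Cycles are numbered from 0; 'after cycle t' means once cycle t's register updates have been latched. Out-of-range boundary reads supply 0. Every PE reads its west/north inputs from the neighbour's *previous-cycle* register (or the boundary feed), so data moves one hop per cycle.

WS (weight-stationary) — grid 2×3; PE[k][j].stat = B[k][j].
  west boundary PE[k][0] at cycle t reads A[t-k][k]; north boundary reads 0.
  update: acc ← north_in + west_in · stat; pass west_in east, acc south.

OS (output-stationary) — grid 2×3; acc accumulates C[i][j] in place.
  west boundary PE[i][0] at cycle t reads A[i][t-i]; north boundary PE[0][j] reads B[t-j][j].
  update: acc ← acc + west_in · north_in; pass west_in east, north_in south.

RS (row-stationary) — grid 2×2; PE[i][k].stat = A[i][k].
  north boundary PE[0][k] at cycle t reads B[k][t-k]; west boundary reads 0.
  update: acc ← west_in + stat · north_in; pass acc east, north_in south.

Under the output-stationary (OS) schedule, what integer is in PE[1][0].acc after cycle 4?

OS (2×3). Following PE[1][0] plus its west/north inputs:
  c0 r0c0: 48 / 8 / 6
  c0 r1c0: 0 / 0 / 0
  c1 r0c0: 96 / 8 / 6
  c1 r1c0: 12 / 2 / 6
  c2 r0c0: 96 / 0 / 0
  c2 r1c0: 48 / 6 / 6
  c3 r0c0: 96 / 0 / 0
  c3 r1c0: 48 / 0 / 0
  c4 r0c0: 96 / 0 / 0
  c4 r1c0: 48 / 0 / 0

PE[1][0].acc = 48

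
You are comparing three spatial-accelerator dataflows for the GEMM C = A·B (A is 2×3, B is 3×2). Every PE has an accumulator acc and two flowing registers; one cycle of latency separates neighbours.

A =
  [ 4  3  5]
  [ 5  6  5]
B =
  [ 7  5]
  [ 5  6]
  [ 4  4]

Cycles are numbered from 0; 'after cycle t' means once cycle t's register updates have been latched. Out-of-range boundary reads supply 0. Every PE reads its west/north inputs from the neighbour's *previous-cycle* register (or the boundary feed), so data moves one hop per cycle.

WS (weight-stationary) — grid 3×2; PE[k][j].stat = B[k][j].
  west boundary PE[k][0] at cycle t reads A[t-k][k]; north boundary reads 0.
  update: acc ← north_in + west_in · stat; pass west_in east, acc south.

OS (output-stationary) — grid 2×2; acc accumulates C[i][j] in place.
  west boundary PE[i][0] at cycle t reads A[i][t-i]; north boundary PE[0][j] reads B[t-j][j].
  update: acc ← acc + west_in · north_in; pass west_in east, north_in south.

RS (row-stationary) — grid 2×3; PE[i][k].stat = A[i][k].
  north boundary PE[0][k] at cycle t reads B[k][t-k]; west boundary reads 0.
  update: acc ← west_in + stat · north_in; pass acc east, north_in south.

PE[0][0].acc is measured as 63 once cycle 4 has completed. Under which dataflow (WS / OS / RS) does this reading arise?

— WS: 3×2; PE[0][0] trace:
  cycle 0: PE[0][0] → acc 28, east 4, south 28
  cycle 1: PE[0][0] → acc 35, east 5, south 35
  cycle 2: PE[0][0] → acc 0, east 0, south 0
  cycle 3: PE[0][0] → acc 0, east 0, south 0
  cycle 4: PE[0][0] → acc 0, east 0, south 0
— OS: 2×2; PE[0][0] trace:
  cycle 0: PE[0][0] → acc 28, east 4, south 7
  cycle 1: PE[0][0] → acc 43, east 3, south 5
  cycle 2: PE[0][0] → acc 63, east 5, south 4
  cycle 3: PE[0][0] → acc 63, east 0, south 0
  cycle 4: PE[0][0] → acc 63, east 0, south 0
— RS: 2×3; PE[0][0] trace:
  cycle 0: PE[0][0] → acc 28, east 28, south 7
  cycle 1: PE[0][0] → acc 20, east 20, south 5
  cycle 2: PE[0][0] → acc 0, east 0, south 0
  cycle 3: PE[0][0] → acc 0, east 0, south 0
  cycle 4: PE[0][0] → acc 0, east 0, south 0

dataflow = OS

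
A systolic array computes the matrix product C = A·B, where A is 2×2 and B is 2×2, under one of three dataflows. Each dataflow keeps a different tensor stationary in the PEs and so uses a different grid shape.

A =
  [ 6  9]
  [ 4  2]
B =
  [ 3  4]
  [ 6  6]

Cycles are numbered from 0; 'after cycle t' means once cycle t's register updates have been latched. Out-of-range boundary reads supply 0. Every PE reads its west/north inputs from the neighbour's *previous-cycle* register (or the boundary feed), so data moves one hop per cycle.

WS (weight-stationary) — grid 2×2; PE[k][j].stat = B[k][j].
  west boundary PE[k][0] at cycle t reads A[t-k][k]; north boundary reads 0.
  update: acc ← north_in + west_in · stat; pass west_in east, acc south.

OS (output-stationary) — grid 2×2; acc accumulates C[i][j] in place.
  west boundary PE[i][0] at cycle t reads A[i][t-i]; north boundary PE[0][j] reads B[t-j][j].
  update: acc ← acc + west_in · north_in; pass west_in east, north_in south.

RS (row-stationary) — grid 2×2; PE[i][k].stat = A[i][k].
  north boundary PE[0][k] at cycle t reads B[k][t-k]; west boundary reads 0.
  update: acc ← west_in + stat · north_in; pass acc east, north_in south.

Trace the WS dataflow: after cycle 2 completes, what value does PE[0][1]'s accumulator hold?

Tracing WS — 2×2 array, target PE[0][1]:
  after 0 — PE[0][0] acc=18, pass-E 6, pass-S 18
  after 0 — PE[0][1] acc=0, pass-E 0, pass-S 0
  after 1 — PE[0][0] acc=12, pass-E 4, pass-S 12
  after 1 — PE[0][1] acc=24, pass-E 6, pass-S 24
  after 2 — PE[0][0] acc=0, pass-E 0, pass-S 0
  after 2 — PE[0][1] acc=16, pass-E 4, pass-S 16

PE[0][1].acc = 16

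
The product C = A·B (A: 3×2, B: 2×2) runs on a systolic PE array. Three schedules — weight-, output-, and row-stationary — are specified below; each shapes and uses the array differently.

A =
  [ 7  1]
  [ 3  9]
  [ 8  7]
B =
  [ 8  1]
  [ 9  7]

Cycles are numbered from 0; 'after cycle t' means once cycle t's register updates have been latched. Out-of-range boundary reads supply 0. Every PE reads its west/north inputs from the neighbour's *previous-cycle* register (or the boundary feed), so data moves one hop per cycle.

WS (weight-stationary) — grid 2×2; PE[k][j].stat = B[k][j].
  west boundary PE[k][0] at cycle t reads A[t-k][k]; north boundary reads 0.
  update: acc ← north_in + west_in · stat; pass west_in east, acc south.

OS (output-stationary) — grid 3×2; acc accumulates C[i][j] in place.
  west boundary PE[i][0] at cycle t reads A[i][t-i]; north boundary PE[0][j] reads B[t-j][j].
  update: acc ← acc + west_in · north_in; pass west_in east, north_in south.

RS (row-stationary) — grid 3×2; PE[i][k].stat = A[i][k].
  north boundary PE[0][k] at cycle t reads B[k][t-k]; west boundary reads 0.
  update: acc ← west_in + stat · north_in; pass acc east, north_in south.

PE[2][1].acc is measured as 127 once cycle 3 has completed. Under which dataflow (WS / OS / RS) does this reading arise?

dataflow = RS

WS (2×2): PE[2][1] does not exist.
— OS: 3×2; PE[2][1] trace:
  c0 r2c1: 0 / 0 / 0
  c1 r2c1: 0 / 0 / 0
  c2 r2c1: 0 / 0 / 0
  c3 r2c1: 8 / 8 / 1
— RS: 3×2; PE[2][1] trace:
  c0 r2c1: 0 / 0 / 0
  c1 r2c1: 0 / 0 / 0
  c2 r2c1: 0 / 0 / 0
  c3 r2c1: 127 / 127 / 9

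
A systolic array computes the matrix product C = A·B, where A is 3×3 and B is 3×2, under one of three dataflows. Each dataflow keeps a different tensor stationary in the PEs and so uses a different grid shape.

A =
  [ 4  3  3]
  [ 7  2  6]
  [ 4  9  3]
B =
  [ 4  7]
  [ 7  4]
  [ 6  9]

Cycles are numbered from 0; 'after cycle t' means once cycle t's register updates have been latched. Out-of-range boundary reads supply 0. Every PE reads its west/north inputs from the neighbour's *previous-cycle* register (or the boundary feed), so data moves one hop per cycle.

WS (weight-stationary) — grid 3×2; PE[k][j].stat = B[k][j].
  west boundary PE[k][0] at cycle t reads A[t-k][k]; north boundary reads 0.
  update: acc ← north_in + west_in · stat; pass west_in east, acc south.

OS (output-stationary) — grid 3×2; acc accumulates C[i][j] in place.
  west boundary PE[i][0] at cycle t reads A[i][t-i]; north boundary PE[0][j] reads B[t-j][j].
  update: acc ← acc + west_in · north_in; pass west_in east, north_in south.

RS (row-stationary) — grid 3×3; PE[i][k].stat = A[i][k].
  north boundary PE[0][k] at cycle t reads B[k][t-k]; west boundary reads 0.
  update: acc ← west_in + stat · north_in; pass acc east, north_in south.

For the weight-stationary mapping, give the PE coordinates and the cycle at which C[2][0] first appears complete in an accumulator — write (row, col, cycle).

(row, col, cycle) = (2, 0, 4)

WS: C[2][0] accumulates in PE[2][0]:
  t=0 PE[2][0]: acc=0 h=0 v=0
  t=1 PE[2][0]: acc=0 h=0 v=0
  t=2 PE[2][0]: acc=55 h=3 v=55
  t=3 PE[2][0]: acc=78 h=6 v=78
  t=4 PE[2][0]: acc=97 h=3 v=97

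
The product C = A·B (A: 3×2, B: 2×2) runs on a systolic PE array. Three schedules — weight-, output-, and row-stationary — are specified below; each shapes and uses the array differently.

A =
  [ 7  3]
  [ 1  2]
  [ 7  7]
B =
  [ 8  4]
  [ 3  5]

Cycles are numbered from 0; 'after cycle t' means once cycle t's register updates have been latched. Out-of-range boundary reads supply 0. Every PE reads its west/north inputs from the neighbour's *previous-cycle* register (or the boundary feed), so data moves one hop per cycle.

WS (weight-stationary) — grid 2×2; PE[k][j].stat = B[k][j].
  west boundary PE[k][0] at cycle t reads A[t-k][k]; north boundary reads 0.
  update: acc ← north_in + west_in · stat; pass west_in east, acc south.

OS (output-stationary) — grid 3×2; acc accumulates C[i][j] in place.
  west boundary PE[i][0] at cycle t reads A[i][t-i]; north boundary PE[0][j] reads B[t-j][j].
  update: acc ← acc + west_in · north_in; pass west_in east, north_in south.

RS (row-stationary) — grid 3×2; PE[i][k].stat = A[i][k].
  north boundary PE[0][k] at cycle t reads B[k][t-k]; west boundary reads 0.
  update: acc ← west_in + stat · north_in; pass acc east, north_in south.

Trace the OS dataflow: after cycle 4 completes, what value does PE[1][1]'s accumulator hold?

PE[1][1].acc = 14

OS on a 3×2 grid — tracing PE[1][1] and its feeders:
  c0 r0c1: 0 / 0 / 0
  c0 r1c0: 0 / 0 / 0
  c0 r1c1: 0 / 0 / 0
  c1 r0c1: 28 / 7 / 4
  c1 r1c0: 8 / 1 / 8
  c1 r1c1: 0 / 0 / 0
  c2 r0c1: 43 / 3 / 5
  c2 r1c0: 14 / 2 / 3
  c2 r1c1: 4 / 1 / 4
  c3 r0c1: 43 / 0 / 0
  c3 r1c0: 14 / 0 / 0
  c3 r1c1: 14 / 2 / 5
  c4 r0c1: 43 / 0 / 0
  c4 r1c0: 14 / 0 / 0
  c4 r1c1: 14 / 0 / 0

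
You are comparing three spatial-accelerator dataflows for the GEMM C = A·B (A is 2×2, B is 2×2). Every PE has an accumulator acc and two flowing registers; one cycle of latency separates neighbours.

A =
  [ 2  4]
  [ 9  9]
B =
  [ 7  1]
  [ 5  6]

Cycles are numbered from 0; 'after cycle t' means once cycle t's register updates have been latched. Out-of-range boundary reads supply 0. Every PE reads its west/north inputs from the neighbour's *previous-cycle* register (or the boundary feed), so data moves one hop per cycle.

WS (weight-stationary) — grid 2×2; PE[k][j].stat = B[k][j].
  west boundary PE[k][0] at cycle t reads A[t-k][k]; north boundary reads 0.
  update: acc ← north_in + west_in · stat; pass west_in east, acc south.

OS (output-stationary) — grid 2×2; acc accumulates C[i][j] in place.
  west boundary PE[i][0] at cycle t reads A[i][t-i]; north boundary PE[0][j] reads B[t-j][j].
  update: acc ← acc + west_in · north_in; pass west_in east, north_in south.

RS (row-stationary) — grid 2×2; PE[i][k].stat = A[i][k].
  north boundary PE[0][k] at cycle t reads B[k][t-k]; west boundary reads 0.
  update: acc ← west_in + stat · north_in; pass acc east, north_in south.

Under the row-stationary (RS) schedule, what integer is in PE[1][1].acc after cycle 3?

RS on a 2×2 grid — tracing PE[1][1] and its feeders:
  @0  [0,1]  acc 0  |  →0  ↓0
  @0  [1,0]  acc 0  |  →0  ↓0
  @0  [1,1]  acc 0  |  →0  ↓0
  @1  [0,1]  acc 34  |  →34  ↓5
  @1  [1,0]  acc 63  |  →63  ↓7
  @1  [1,1]  acc 0  |  →0  ↓0
  @2  [0,1]  acc 26  |  →26  ↓6
  @2  [1,0]  acc 9  |  →9  ↓1
  @2  [1,1]  acc 108  |  →108  ↓5
  @3  [0,1]  acc 0  |  →0  ↓0
  @3  [1,0]  acc 0  |  →0  ↓0
  @3  [1,1]  acc 63  |  →63  ↓6

PE[1][1].acc = 63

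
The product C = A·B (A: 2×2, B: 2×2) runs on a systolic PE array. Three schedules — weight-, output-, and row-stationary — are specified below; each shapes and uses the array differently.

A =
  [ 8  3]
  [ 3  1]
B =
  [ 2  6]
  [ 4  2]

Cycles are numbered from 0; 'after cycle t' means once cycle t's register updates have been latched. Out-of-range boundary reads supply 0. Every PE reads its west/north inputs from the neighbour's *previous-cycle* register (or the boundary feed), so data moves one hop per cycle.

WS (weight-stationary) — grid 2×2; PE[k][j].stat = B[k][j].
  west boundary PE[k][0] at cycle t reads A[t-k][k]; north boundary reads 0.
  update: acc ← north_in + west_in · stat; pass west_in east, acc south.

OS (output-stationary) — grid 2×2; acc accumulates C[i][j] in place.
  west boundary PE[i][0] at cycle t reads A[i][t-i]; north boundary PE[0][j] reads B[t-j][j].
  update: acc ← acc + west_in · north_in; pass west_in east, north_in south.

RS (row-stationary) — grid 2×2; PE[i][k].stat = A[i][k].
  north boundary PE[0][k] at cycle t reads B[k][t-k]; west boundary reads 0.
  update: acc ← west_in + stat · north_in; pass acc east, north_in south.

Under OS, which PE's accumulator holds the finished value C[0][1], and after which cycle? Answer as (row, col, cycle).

OS: C[0][1] accumulates in PE[0][1]:
  c0 r0c1: 0 / 0 / 0
  c1 r0c1: 48 / 8 / 6
  c2 r0c1: 54 / 3 / 2

(row, col, cycle) = (0, 1, 2)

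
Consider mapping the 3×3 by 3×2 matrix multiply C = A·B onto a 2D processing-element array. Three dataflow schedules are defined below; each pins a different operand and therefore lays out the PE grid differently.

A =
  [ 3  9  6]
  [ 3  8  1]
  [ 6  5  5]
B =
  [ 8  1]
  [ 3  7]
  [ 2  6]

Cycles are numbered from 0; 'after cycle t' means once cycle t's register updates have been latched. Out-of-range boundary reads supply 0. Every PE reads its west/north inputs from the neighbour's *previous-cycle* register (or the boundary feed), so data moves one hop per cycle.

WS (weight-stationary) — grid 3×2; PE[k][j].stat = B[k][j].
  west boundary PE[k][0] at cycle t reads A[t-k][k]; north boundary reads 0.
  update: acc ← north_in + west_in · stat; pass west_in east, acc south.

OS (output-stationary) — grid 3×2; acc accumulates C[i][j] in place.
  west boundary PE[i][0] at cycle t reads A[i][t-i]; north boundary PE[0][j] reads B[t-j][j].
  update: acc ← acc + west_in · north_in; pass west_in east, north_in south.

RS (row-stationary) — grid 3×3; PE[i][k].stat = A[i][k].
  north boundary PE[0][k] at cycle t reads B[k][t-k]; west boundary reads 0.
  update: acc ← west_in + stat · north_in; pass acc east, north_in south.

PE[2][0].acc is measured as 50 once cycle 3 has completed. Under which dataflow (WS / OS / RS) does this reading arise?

— WS: 3×2; PE[2][0] trace:
  after 0 — PE[2][0] acc=0, pass-E 0, pass-S 0
  after 1 — PE[2][0] acc=0, pass-E 0, pass-S 0
  after 2 — PE[2][0] acc=63, pass-E 6, pass-S 63
  after 3 — PE[2][0] acc=50, pass-E 1, pass-S 50
— OS: 3×2; PE[2][0] trace:
  after 0 — PE[2][0] acc=0, pass-E 0, pass-S 0
  after 1 — PE[2][0] acc=0, pass-E 0, pass-S 0
  after 2 — PE[2][0] acc=48, pass-E 6, pass-S 8
  after 3 — PE[2][0] acc=63, pass-E 5, pass-S 3
— RS: 3×3; PE[2][0] trace:
  after 0 — PE[2][0] acc=0, pass-E 0, pass-S 0
  after 1 — PE[2][0] acc=0, pass-E 0, pass-S 0
  after 2 — PE[2][0] acc=48, pass-E 48, pass-S 8
  after 3 — PE[2][0] acc=6, pass-E 6, pass-S 1

dataflow = WS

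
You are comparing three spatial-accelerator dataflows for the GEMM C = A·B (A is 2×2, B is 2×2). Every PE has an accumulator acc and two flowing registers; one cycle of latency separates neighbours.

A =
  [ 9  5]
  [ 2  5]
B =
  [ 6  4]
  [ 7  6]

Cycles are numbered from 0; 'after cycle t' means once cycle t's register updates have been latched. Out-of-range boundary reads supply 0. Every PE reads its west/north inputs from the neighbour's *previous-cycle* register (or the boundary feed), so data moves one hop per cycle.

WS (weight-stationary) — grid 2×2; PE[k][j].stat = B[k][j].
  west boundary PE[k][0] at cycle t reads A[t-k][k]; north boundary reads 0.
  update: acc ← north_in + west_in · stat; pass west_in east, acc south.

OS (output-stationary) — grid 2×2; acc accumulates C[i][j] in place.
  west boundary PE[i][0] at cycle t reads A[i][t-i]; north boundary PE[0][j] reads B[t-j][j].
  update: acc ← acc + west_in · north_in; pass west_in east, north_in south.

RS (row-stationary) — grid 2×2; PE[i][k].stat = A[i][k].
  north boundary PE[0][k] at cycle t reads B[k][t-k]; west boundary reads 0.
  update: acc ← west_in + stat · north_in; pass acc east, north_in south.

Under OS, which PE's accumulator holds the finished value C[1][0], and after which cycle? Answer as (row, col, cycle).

OS — PE[1][0] is where C[1][0] collects:
  c0 r1c0: 0 / 0 / 0
  c1 r1c0: 12 / 2 / 6
  c2 r1c0: 47 / 5 / 7

(row, col, cycle) = (1, 0, 2)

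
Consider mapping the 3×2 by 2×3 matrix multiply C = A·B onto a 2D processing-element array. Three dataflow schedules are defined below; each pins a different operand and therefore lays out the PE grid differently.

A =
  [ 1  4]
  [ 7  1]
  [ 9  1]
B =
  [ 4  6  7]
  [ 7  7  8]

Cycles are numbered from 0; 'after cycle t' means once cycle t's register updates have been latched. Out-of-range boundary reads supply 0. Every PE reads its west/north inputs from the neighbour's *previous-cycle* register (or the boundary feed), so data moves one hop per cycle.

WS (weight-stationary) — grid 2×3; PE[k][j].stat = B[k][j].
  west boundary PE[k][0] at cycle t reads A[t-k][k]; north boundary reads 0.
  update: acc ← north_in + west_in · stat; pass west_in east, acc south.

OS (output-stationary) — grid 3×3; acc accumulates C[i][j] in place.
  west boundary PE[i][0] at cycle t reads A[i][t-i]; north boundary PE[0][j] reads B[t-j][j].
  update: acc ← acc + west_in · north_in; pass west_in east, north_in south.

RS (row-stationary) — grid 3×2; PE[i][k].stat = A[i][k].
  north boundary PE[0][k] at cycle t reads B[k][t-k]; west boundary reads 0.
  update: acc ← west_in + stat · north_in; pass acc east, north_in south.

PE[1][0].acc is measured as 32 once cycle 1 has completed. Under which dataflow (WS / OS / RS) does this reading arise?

WS (2×3 grid), PE[1][0]:
  [0] (1,0) acc=0 (h:0 v:0)
  [1] (1,0) acc=32 (h:4 v:32)
OS (3×3 grid), PE[1][0]:
  [0] (1,0) acc=0 (h:0 v:0)
  [1] (1,0) acc=28 (h:7 v:4)
RS (3×2 grid), PE[1][0]:
  [0] (1,0) acc=0 (h:0 v:0)
  [1] (1,0) acc=28 (h:28 v:4)

dataflow = WS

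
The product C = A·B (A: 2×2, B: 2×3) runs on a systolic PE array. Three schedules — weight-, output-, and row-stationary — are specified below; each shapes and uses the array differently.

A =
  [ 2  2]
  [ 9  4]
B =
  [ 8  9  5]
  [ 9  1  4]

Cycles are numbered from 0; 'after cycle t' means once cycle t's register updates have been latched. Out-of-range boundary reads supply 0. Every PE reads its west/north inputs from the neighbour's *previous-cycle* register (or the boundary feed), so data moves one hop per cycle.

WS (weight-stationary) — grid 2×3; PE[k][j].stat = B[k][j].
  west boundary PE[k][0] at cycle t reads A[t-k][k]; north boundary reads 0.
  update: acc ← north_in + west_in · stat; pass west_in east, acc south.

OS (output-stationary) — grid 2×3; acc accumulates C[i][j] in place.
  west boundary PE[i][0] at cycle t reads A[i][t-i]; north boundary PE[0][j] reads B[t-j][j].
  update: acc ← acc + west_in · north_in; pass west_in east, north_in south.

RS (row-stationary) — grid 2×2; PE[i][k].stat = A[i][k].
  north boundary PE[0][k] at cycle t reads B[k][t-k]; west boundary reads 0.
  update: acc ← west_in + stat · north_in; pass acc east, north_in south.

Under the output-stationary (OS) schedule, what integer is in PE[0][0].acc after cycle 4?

PE[0][0].acc = 34

Tracing OS — 2×3 array, target PE[0][0]:
  t=0 PE[0][0]: acc=16 h=2 v=8
  t=1 PE[0][0]: acc=34 h=2 v=9
  t=2 PE[0][0]: acc=34 h=0 v=0
  t=3 PE[0][0]: acc=34 h=0 v=0
  t=4 PE[0][0]: acc=34 h=0 v=0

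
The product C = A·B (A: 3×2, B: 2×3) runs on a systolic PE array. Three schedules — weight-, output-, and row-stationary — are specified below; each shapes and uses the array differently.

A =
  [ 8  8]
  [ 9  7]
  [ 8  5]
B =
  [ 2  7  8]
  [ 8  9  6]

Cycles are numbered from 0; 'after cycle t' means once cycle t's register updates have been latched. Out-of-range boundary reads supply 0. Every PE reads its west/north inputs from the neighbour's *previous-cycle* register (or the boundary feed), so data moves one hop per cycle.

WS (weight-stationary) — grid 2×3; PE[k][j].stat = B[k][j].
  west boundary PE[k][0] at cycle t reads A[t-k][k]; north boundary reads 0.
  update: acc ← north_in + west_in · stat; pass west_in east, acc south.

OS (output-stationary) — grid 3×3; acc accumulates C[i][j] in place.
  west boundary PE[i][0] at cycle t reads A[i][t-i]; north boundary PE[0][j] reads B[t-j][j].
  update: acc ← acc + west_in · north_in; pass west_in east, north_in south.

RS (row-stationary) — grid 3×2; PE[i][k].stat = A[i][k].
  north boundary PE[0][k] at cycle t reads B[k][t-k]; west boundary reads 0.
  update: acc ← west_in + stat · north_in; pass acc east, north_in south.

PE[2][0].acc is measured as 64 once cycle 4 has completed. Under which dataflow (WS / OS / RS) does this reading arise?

— WS: 2×3 array has no PE[2][0].
OS (3×3 grid), PE[2][0]:
  [0] (2,0) acc=0 (h:0 v:0)
  [1] (2,0) acc=0 (h:0 v:0)
  [2] (2,0) acc=16 (h:8 v:2)
  [3] (2,0) acc=56 (h:5 v:8)
  [4] (2,0) acc=56 (h:0 v:0)
RS (3×2 grid), PE[2][0]:
  [0] (2,0) acc=0 (h:0 v:0)
  [1] (2,0) acc=0 (h:0 v:0)
  [2] (2,0) acc=16 (h:16 v:2)
  [3] (2,0) acc=56 (h:56 v:7)
  [4] (2,0) acc=64 (h:64 v:8)

dataflow = RS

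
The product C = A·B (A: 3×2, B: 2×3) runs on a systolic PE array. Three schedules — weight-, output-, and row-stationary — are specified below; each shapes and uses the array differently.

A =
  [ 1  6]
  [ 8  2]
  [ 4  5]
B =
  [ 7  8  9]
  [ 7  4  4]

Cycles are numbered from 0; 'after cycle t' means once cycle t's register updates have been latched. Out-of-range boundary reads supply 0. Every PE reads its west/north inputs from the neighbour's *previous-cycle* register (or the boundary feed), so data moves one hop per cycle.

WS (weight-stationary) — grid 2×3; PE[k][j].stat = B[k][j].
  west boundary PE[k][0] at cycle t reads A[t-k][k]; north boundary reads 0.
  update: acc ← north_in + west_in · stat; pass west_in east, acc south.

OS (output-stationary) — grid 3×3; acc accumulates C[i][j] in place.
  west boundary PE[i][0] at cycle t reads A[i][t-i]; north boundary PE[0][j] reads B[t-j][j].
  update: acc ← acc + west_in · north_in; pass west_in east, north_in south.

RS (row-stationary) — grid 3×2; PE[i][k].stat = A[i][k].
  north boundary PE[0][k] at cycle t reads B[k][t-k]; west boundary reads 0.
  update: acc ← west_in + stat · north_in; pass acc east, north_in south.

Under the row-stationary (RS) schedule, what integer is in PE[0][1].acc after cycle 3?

PE[0][1].acc = 33

RS on a 3×2 grid — tracing PE[0][1] and its feeders:
  step 0 · PE0,0: acc=7; fwd→7 fwd↓7
  step 0 · PE0,1: acc=0; fwd→0 fwd↓0
  step 1 · PE0,0: acc=8; fwd→8 fwd↓8
  step 1 · PE0,1: acc=49; fwd→49 fwd↓7
  step 2 · PE0,0: acc=9; fwd→9 fwd↓9
  step 2 · PE0,1: acc=32; fwd→32 fwd↓4
  step 3 · PE0,0: acc=0; fwd→0 fwd↓0
  step 3 · PE0,1: acc=33; fwd→33 fwd↓4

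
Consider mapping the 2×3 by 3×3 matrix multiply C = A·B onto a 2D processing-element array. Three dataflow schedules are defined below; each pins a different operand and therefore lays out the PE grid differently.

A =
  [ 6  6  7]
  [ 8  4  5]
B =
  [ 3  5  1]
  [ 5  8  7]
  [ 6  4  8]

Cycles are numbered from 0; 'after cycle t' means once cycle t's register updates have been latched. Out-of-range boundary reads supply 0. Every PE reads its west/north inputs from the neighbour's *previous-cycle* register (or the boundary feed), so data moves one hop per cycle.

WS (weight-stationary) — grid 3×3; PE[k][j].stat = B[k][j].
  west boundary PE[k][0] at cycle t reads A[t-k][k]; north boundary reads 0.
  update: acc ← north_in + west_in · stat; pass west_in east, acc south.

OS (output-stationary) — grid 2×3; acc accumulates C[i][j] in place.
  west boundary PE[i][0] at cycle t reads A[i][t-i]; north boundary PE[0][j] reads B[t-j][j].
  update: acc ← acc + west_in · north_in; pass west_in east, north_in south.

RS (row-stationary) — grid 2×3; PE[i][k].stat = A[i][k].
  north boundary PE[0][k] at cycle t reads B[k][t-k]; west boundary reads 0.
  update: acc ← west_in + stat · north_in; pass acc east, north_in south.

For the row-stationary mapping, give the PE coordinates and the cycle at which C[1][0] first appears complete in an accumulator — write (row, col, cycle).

RS — PE[1][2] is where C[1][0] collects:
  [0] (1,2) acc=0 (h:0 v:0)
  [1] (1,2) acc=0 (h:0 v:0)
  [2] (1,2) acc=0 (h:0 v:0)
  [3] (1,2) acc=74 (h:74 v:6)

(row, col, cycle) = (1, 2, 3)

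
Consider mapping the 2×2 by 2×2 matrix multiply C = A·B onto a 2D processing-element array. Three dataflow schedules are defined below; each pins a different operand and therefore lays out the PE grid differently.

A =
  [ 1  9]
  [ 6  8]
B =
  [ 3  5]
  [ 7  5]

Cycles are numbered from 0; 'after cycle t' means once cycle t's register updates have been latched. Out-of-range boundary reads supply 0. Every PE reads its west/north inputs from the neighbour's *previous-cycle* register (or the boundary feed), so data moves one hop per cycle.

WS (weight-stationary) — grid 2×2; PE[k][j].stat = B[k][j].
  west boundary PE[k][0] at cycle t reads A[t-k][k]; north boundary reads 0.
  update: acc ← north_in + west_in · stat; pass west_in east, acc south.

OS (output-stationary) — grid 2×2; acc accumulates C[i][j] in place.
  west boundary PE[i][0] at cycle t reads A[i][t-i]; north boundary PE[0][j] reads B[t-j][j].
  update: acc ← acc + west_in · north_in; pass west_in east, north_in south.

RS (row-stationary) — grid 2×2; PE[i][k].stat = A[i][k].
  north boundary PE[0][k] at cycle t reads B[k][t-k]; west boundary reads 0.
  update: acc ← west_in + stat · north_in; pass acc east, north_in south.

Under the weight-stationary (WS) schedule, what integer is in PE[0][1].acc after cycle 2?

PE[0][1].acc = 30

WS 2×2: PE[0][1] cycle-by-cycle (with neighbour feeds):
  step 0 · PE0,0: acc=3; fwd→1 fwd↓3
  step 0 · PE0,1: acc=0; fwd→0 fwd↓0
  step 1 · PE0,0: acc=18; fwd→6 fwd↓18
  step 1 · PE0,1: acc=5; fwd→1 fwd↓5
  step 2 · PE0,0: acc=0; fwd→0 fwd↓0
  step 2 · PE0,1: acc=30; fwd→6 fwd↓30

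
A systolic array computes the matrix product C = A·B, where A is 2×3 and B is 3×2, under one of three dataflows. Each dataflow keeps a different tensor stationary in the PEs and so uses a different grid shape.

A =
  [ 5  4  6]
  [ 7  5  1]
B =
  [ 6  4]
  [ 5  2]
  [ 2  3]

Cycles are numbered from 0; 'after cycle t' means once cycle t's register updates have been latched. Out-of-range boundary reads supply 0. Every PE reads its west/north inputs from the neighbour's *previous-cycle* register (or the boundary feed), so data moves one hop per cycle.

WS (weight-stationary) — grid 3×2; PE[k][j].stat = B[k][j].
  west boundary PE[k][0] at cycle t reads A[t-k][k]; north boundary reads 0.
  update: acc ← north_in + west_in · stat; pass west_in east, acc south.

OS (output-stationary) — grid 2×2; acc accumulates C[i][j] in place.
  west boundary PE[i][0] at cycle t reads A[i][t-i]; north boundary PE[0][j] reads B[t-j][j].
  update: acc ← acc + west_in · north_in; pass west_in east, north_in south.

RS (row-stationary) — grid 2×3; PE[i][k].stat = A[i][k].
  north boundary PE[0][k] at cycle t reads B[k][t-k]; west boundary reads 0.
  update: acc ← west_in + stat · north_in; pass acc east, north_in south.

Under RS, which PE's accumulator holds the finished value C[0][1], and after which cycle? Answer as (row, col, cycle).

RS: C[0][1] accumulates in PE[0][2]:
  0: (0,2).acc=0  regs=<0,0>
  1: (0,2).acc=0  regs=<0,0>
  2: (0,2).acc=62  regs=<62,2>
  3: (0,2).acc=46  regs=<46,3>

(row, col, cycle) = (0, 2, 3)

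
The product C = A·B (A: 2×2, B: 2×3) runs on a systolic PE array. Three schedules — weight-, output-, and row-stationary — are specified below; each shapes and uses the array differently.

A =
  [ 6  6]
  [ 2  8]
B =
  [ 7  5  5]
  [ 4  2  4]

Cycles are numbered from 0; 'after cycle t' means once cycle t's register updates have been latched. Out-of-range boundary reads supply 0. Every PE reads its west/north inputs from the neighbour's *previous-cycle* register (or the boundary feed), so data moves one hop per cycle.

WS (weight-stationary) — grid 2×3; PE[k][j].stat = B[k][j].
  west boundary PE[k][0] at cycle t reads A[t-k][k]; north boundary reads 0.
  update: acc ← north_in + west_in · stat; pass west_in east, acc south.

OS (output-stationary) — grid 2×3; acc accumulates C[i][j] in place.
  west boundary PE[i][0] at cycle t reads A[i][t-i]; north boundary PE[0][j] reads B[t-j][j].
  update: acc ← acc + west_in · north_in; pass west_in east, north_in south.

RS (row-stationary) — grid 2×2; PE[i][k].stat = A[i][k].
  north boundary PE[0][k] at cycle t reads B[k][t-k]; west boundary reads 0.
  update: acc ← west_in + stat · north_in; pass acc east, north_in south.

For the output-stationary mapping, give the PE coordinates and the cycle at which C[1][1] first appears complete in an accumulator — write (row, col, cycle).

OS: C[1][1] accumulates in PE[1][1]:
  after 0 — PE[1][1] acc=0, pass-E 0, pass-S 0
  after 1 — PE[1][1] acc=0, pass-E 0, pass-S 0
  after 2 — PE[1][1] acc=10, pass-E 2, pass-S 5
  after 3 — PE[1][1] acc=26, pass-E 8, pass-S 2

(row, col, cycle) = (1, 1, 3)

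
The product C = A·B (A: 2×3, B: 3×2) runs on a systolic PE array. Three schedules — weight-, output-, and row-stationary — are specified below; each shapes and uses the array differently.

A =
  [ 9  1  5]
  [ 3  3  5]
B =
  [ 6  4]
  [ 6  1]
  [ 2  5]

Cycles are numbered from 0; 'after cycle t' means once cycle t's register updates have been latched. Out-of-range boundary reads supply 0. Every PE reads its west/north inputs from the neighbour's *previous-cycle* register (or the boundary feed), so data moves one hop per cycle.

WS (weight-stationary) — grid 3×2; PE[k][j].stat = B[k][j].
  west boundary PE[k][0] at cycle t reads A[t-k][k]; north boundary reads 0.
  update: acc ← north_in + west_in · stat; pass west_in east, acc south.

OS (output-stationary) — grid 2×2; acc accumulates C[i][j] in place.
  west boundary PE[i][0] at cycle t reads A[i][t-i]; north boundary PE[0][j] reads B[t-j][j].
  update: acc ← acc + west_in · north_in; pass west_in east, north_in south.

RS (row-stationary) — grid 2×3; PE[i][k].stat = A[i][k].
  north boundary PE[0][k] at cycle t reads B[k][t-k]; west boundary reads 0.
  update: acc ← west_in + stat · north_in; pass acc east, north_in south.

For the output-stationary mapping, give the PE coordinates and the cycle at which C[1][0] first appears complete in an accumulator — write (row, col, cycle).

OS — PE[1][0] is where C[1][0] collects:
  c0 r1c0: 0 / 0 / 0
  c1 r1c0: 18 / 3 / 6
  c2 r1c0: 36 / 3 / 6
  c3 r1c0: 46 / 5 / 2

(row, col, cycle) = (1, 0, 3)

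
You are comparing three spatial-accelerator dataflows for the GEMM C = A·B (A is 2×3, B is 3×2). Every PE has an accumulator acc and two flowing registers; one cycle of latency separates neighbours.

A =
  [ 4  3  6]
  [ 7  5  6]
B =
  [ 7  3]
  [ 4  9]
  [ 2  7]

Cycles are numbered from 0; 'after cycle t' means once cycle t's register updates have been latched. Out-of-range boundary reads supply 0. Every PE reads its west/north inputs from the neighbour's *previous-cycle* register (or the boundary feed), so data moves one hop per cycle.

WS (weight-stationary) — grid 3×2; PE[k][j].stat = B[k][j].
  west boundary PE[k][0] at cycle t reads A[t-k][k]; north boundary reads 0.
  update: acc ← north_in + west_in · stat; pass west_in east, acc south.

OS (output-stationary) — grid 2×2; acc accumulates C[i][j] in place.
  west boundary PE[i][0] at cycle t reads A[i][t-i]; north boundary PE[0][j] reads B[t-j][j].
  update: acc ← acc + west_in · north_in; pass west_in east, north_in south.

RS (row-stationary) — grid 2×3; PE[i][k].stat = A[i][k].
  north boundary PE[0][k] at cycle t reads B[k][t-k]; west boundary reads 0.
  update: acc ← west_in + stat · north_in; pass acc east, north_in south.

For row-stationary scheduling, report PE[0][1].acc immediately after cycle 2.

RS on a 2×3 grid — tracing PE[0][1] and its feeders:
  c0 r0c0: 28 / 28 / 7
  c0 r0c1: 0 / 0 / 0
  c1 r0c0: 12 / 12 / 3
  c1 r0c1: 40 / 40 / 4
  c2 r0c0: 0 / 0 / 0
  c2 r0c1: 39 / 39 / 9

PE[0][1].acc = 39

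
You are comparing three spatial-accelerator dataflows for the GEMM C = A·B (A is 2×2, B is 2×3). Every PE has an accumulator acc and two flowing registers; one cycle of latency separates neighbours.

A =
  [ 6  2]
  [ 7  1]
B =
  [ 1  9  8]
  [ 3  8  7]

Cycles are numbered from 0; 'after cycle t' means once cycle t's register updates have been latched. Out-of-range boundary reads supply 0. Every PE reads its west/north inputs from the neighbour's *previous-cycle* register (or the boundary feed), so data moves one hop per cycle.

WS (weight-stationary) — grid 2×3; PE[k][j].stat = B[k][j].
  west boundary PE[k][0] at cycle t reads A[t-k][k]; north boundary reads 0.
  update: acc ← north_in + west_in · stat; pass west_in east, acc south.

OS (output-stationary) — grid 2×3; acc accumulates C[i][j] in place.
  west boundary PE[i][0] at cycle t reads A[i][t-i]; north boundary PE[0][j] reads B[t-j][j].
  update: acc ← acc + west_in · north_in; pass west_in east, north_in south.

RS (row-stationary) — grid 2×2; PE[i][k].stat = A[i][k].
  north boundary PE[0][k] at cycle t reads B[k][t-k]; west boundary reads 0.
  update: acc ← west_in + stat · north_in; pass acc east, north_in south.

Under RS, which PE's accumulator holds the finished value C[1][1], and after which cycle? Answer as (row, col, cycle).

Under RS, C[1][1] lands at PE[1][1]:
  t=0 PE[1][1]: acc=0 h=0 v=0
  t=1 PE[1][1]: acc=0 h=0 v=0
  t=2 PE[1][1]: acc=10 h=10 v=3
  t=3 PE[1][1]: acc=71 h=71 v=8

(row, col, cycle) = (1, 1, 3)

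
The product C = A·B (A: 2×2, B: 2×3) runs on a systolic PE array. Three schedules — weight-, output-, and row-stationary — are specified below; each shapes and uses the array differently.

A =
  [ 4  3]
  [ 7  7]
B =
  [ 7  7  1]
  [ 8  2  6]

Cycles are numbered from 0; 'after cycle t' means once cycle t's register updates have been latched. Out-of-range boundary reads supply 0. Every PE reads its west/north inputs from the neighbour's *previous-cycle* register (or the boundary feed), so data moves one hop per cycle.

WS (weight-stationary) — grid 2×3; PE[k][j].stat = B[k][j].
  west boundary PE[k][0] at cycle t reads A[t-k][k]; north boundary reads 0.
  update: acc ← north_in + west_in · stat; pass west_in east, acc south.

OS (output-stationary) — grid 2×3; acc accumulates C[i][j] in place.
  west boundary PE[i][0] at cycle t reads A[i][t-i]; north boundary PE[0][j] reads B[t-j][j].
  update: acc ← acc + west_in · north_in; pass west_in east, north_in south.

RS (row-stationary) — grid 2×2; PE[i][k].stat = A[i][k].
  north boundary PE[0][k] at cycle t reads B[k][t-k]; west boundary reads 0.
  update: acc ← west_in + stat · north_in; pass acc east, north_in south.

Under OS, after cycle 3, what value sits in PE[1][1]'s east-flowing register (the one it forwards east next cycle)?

OS (2×3). Following PE[1][1] plus its west/north inputs:
  [0] (0,1) acc=0 (h:0 v:0)
  [0] (1,0) acc=0 (h:0 v:0)
  [0] (1,1) acc=0 (h:0 v:0)
  [1] (0,1) acc=28 (h:4 v:7)
  [1] (1,0) acc=49 (h:7 v:7)
  [1] (1,1) acc=0 (h:0 v:0)
  [2] (0,1) acc=34 (h:3 v:2)
  [2] (1,0) acc=105 (h:7 v:8)
  [2] (1,1) acc=49 (h:7 v:7)
  [3] (0,1) acc=34 (h:0 v:0)
  [3] (1,0) acc=105 (h:0 v:0)
  [3] (1,1) acc=63 (h:7 v:2)

register = 7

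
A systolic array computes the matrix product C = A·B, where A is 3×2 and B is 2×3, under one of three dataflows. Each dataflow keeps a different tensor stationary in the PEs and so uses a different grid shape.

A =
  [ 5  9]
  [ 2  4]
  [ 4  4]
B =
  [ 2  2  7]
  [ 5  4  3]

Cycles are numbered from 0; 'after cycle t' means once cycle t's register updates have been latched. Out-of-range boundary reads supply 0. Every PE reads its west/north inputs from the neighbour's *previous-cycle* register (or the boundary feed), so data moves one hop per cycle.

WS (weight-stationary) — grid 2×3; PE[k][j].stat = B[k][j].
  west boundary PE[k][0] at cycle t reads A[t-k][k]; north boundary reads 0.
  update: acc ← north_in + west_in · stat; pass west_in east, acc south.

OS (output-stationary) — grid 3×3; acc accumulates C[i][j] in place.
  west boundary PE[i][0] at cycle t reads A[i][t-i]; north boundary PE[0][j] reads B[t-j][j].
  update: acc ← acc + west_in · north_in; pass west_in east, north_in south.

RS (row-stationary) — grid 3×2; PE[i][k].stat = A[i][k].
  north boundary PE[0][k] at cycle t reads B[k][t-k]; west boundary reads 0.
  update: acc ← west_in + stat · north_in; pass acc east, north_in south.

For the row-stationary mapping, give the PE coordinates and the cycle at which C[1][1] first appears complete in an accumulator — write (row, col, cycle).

(row, col, cycle) = (1, 1, 3)

RS — PE[1][1] is where C[1][1] collects:
  cycle 0: PE[1][1] → acc 0, east 0, south 0
  cycle 1: PE[1][1] → acc 0, east 0, south 0
  cycle 2: PE[1][1] → acc 24, east 24, south 5
  cycle 3: PE[1][1] → acc 20, east 20, south 4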